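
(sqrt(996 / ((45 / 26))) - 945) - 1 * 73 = -994.01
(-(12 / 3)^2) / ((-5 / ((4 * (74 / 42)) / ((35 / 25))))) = 2368 / 147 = 16.11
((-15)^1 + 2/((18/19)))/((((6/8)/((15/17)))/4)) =-9280/153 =-60.65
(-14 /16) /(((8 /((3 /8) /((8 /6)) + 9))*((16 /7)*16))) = -14553 /524288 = -0.03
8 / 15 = 0.53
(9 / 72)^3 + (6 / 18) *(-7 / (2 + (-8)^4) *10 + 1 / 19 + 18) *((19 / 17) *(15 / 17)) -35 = -29.07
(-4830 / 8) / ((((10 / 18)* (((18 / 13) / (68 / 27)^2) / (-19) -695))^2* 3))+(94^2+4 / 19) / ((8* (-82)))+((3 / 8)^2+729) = 28103049196134884351001311 / 39268197783868159199680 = 715.67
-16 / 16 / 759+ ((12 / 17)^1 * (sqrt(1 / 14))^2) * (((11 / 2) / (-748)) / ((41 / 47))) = -438791 / 251814948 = -0.00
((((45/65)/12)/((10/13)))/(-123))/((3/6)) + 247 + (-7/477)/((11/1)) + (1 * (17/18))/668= 354949307017/1437048360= 247.00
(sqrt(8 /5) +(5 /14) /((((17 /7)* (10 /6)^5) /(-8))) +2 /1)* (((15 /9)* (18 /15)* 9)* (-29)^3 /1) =-1393141.55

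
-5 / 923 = -0.01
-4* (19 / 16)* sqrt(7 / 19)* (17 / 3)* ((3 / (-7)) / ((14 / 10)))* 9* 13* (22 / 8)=109395* sqrt(133) / 784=1609.19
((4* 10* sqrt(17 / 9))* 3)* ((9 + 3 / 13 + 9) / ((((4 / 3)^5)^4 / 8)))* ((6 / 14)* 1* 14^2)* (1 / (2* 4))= 86768629818885* sqrt(17) / 446676598784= 800.93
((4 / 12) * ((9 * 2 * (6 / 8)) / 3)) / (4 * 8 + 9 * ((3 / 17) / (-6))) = 51 / 1079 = 0.05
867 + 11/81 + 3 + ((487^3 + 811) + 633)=115503617.14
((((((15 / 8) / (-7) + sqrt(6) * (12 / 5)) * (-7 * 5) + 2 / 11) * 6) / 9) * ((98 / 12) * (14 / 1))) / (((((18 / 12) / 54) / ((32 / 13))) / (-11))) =14577502.68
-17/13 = -1.31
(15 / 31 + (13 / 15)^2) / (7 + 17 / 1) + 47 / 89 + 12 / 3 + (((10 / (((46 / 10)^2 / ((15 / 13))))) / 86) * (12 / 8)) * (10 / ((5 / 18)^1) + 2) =10884154077253 / 2202839952300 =4.94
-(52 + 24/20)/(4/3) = -399/10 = -39.90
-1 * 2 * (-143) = 286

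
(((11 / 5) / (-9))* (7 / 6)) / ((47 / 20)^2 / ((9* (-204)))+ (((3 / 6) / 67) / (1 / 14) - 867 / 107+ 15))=-1501475360 / 36847371679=-0.04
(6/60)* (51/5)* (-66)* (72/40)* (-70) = 212058/25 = 8482.32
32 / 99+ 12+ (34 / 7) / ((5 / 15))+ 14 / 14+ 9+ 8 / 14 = 25964 / 693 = 37.47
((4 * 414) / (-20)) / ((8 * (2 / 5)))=-207 / 8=-25.88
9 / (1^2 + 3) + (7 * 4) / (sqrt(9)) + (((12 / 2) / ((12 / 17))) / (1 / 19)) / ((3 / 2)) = 477 / 4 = 119.25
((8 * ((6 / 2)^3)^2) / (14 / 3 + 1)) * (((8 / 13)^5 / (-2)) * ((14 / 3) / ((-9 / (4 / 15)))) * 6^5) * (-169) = -1541054398464 / 186745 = -8252185.59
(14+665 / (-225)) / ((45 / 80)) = 7952 / 405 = 19.63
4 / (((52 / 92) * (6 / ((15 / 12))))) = 115 / 78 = 1.47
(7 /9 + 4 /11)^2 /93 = 12769 /911493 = 0.01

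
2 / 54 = 1 / 27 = 0.04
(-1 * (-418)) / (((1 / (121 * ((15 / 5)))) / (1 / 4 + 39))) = 11911119 / 2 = 5955559.50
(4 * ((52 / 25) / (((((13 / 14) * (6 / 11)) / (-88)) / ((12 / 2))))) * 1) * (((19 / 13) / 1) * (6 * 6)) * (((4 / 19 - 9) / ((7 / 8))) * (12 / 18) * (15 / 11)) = 4167333.42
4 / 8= 1 / 2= 0.50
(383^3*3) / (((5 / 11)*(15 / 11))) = 271920333.08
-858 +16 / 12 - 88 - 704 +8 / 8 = -4943 / 3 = -1647.67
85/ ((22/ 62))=2635/ 11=239.55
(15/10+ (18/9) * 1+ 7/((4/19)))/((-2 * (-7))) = 21/8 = 2.62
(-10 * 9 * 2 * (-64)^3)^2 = 2226511046246400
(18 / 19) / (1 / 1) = 18 / 19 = 0.95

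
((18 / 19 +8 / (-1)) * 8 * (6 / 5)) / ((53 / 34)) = -218688 / 5035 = -43.43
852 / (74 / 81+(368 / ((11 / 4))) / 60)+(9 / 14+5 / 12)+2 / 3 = 160433155 / 588252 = 272.73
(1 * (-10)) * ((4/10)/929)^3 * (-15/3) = 16/4008825445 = 0.00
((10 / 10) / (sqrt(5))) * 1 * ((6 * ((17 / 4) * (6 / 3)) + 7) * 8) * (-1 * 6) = -2784 * sqrt(5) / 5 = -1245.04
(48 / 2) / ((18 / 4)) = 5.33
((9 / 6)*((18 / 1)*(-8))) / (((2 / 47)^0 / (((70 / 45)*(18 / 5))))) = -1209.60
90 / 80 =9 / 8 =1.12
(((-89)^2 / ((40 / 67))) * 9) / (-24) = -1592121 / 320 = -4975.38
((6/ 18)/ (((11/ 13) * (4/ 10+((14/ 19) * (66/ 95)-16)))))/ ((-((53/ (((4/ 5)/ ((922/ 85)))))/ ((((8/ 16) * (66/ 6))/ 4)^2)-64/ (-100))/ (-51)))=-109698875/ 31366057824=-0.00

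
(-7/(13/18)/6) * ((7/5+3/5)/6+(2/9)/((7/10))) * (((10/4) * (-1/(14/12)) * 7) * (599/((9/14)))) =1719130/117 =14693.42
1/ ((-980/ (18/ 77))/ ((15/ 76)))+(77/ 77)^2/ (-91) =-82279/ 7455448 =-0.01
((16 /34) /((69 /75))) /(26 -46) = -10 /391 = -0.03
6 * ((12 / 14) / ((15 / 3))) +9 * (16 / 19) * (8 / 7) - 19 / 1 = -6191 / 665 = -9.31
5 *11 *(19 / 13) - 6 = 967 / 13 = 74.38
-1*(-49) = 49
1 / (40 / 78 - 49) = -39 / 1891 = -0.02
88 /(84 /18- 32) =-3.22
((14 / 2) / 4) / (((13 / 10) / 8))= 140 / 13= 10.77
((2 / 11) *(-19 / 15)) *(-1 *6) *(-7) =-532 / 55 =-9.67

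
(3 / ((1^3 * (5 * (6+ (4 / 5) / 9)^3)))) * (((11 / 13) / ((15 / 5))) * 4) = 200475 / 66855178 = 0.00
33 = 33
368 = 368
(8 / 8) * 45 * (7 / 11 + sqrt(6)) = 315 / 11 + 45 * sqrt(6) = 138.86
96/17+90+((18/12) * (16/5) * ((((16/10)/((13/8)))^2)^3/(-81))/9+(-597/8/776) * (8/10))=231042539760132269633/2417670192453750000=95.56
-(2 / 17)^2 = -0.01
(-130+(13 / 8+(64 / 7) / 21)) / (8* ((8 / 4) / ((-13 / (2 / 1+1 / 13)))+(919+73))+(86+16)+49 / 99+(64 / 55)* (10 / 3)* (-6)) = -76281699 / 4777407880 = -0.02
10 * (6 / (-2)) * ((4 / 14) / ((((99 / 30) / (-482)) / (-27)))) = -2602800 / 77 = -33802.60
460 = 460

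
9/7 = 1.29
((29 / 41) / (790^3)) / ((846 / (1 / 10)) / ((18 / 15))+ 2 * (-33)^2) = 29 / 186540319572000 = 0.00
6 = 6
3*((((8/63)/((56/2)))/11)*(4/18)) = 4/14553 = 0.00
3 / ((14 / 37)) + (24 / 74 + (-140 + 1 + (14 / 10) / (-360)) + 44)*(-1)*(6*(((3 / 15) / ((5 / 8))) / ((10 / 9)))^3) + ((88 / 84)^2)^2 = 15953904151670329 / 702714550781250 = 22.70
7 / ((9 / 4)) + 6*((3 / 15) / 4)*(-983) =-26261 / 90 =-291.79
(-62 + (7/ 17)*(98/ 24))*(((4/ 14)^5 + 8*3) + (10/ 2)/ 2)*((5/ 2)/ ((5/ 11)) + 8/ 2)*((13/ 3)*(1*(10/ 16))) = -41129.58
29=29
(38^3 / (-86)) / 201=-27436 / 8643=-3.17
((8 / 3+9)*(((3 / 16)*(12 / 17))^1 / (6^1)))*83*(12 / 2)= 8715 / 68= 128.16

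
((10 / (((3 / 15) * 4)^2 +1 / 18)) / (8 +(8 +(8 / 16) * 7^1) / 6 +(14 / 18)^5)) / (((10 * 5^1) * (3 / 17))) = 24091992 / 150835013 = 0.16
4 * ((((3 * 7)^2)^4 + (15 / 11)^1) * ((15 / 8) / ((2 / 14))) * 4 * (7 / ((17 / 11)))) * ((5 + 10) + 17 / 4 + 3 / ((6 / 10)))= 14831194170318435 / 17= 872423186489319.71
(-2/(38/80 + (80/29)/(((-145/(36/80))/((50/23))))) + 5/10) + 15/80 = -20874753/5649872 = -3.69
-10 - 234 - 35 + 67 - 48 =-260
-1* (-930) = 930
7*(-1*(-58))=406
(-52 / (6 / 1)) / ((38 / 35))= -455 / 57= -7.98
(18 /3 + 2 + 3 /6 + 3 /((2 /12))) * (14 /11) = 371 /11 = 33.73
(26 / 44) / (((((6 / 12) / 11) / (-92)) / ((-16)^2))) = -306176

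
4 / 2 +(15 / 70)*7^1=7 / 2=3.50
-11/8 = -1.38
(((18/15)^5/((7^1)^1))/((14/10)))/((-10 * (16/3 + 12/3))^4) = 19683/5882450000000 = 0.00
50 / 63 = 0.79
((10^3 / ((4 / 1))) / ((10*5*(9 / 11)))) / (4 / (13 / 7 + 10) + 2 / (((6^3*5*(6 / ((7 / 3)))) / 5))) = 17.92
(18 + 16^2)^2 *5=375380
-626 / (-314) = 313 / 157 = 1.99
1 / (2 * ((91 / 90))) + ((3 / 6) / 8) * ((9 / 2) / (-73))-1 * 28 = -5847827 / 212576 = -27.51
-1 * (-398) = 398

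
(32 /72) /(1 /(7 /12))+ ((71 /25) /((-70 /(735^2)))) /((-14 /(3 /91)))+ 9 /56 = 5113657 /98280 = 52.03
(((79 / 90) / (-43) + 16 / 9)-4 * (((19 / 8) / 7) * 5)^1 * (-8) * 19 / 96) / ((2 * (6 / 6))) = 150517 / 24080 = 6.25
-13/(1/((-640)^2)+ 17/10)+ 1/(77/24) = -393297896/53616717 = -7.34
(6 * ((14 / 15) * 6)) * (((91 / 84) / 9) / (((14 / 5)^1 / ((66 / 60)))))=143 / 90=1.59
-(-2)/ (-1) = -2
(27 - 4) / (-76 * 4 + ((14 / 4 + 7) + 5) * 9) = -0.14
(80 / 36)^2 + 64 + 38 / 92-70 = -2417 / 3726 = -0.65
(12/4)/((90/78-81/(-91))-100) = -273/8914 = -0.03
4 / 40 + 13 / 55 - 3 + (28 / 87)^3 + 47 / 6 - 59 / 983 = 183101361644 / 35601964695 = 5.14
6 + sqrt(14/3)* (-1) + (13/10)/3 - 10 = -107/30 - sqrt(42)/3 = -5.73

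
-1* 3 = -3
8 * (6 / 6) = 8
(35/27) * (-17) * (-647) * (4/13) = 1539860/351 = 4387.07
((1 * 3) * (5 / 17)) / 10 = 3 / 34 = 0.09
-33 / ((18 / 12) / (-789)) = 17358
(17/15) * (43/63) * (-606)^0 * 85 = 12427/189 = 65.75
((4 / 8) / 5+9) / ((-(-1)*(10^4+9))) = 91 / 100090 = 0.00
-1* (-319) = 319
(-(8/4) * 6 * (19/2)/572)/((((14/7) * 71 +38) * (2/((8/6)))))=-19/25740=-0.00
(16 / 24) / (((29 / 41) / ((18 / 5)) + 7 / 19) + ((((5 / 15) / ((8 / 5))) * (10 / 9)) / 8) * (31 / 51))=22883904 / 19994333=1.14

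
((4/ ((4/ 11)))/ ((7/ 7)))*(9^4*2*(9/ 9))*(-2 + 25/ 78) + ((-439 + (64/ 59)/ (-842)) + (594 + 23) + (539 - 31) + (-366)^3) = -15909508588699/ 322907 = -49269630.54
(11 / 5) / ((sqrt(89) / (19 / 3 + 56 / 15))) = 1661 * sqrt(89) / 6675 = 2.35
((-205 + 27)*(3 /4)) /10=-267 /20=-13.35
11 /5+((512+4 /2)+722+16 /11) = 68181 /55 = 1239.65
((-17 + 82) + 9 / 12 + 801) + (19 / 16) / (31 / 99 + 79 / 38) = 62434805 / 71992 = 867.25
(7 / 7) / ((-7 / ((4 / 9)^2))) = -16 / 567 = -0.03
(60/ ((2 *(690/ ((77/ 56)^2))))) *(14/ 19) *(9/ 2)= 0.27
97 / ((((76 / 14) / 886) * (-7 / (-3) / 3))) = 386739 / 19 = 20354.68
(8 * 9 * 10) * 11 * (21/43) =166320/43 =3867.91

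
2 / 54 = 1 / 27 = 0.04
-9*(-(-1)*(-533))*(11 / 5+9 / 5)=19188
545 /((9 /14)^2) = 106820 /81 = 1318.77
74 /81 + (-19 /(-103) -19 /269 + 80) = 181847152 /2244267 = 81.03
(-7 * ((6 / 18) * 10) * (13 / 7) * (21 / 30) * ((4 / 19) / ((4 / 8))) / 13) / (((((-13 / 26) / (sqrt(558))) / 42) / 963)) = 4529952 * sqrt(62) / 19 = 1877309.35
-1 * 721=-721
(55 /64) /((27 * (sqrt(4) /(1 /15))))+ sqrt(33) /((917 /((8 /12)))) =11 /10368+ 2 * sqrt(33) /2751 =0.01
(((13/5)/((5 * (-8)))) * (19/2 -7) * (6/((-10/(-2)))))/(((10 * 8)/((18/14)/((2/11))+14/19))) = -81003/4256000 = -0.02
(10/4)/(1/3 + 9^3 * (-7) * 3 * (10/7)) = -0.00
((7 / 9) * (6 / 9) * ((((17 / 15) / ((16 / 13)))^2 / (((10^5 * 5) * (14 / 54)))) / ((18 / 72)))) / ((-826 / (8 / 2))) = -48841 / 743400000000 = -0.00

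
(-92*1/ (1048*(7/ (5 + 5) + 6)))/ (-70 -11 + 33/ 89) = 445/ 2738424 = 0.00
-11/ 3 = -3.67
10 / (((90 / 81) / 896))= 8064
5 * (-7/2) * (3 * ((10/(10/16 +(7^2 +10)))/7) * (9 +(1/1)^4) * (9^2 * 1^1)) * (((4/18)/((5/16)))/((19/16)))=-614400/1007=-610.13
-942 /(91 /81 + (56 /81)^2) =-6180462 /10507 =-588.22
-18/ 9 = -2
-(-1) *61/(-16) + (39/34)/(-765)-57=-4218059/69360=-60.81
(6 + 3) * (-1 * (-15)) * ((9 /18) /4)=135 /8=16.88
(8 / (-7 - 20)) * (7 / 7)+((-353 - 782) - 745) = -50768 / 27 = -1880.30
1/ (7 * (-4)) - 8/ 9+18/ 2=2035/ 252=8.08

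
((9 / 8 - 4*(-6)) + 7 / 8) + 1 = 27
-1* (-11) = 11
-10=-10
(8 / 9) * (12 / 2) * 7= 112 / 3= 37.33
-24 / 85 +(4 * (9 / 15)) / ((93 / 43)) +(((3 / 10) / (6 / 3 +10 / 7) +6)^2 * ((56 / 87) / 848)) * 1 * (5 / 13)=67780895321 / 80870300160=0.84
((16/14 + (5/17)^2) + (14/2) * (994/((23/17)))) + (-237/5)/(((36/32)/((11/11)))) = 3560840357/697935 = 5101.97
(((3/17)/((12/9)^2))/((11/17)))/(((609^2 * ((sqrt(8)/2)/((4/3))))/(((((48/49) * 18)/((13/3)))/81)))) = 4 * sqrt(2)/288751463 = 0.00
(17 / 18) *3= 17 / 6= 2.83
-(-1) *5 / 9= 5 / 9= 0.56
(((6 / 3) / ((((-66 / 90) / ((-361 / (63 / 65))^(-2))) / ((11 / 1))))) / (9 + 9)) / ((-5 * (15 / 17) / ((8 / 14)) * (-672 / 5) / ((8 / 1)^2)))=-408 / 550606225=-0.00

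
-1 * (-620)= 620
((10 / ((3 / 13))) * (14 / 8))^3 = 94196375 / 216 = 436094.33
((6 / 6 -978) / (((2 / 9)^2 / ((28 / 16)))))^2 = 306870573681 / 256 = 1198713178.44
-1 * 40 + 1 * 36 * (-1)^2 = -4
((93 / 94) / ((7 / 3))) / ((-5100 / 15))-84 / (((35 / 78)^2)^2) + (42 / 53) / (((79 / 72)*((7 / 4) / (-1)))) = -11890117363199913 / 5737383295000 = -2072.39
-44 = -44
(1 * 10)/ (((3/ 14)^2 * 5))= 43.56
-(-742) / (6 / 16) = 5936 / 3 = 1978.67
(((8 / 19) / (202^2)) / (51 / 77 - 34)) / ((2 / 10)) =-770 / 497533373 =-0.00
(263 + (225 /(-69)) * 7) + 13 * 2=6122 /23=266.17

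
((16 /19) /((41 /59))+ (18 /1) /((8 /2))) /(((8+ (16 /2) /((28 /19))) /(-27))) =-1681911 /146452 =-11.48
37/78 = 0.47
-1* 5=-5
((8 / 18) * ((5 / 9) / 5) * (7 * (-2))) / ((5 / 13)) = -728 / 405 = -1.80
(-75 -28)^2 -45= 10564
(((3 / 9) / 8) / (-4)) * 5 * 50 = -125 / 48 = -2.60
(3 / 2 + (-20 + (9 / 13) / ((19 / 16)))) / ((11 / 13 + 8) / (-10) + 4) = -8851 / 1539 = -5.75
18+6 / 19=18.32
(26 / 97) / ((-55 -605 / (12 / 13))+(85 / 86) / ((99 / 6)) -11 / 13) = -639496 / 1696796459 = -0.00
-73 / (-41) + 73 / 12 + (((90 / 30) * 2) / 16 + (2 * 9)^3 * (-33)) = -189368597 / 984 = -192447.76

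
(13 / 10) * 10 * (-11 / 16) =-143 / 16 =-8.94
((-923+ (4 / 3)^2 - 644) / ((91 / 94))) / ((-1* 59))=1324178 / 48321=27.40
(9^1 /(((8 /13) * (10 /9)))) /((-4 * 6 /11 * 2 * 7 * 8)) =-3861 /71680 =-0.05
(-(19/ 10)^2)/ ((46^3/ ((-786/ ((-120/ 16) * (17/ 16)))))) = -94582/ 25854875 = -0.00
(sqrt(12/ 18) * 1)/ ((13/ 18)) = 6 * sqrt(6)/ 13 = 1.13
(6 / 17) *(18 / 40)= 27 / 170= 0.16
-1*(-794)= 794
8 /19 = 0.42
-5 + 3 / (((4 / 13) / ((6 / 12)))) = -0.12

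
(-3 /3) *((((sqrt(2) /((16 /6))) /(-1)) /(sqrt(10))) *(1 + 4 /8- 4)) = -3 *sqrt(5) /16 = -0.42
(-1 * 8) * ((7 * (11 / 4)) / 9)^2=-5929 / 162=-36.60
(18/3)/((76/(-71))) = -213/38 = -5.61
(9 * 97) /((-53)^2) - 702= -1971045 /2809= -701.69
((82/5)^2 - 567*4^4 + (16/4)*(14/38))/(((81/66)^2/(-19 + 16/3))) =1365639155936/1038825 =1314599.82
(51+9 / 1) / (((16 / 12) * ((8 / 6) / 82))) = 5535 / 2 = 2767.50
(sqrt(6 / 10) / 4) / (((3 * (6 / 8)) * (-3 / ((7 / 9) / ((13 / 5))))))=-7 * sqrt(15) / 3159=-0.01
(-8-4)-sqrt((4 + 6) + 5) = -12-sqrt(15) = -15.87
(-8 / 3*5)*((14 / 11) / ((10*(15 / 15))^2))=-28 / 165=-0.17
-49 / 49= -1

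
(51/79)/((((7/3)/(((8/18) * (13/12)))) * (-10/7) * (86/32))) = -1768/50955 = -0.03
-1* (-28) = 28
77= 77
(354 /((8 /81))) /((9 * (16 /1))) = 24.89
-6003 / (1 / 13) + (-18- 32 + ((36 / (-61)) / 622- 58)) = -1482526755 / 18971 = -78147.00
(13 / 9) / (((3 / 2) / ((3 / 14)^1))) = 13 / 63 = 0.21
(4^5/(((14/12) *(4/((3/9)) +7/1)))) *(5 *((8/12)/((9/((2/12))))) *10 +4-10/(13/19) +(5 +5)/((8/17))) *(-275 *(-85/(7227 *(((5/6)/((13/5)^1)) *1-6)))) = -103127168000/348388047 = -296.01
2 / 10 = 1 / 5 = 0.20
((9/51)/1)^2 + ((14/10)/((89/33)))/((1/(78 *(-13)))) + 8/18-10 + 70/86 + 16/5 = -5294337922/9954027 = -531.88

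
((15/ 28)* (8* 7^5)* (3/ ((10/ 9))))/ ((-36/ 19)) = -410571/ 4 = -102642.75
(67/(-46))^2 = 4489/2116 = 2.12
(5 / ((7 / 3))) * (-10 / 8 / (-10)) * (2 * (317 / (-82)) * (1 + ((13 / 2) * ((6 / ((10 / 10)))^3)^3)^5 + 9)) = -2867434961303129570275556834735540467162335 / 1148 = -2497765645734433423584980000000000000000.00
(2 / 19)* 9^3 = 1458 / 19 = 76.74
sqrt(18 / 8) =3 / 2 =1.50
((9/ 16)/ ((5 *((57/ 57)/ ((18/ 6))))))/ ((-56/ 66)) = -891/ 2240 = -0.40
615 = 615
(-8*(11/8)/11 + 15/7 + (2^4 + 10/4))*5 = 1375/14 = 98.21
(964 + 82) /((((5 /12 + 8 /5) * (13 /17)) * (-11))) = -1066920 /17303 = -61.66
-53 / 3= -17.67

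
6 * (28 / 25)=168 / 25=6.72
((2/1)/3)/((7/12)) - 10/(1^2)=-62/7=-8.86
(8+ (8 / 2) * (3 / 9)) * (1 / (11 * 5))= 28 / 165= 0.17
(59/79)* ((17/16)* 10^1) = 5015/632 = 7.94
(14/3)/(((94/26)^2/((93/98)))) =5239/15463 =0.34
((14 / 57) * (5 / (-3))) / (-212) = 35 / 18126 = 0.00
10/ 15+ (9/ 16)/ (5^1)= 187/ 240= 0.78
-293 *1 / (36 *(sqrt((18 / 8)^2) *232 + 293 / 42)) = -2051 / 133302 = -0.02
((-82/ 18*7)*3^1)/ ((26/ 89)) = -25543/ 78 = -327.47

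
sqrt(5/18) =sqrt(10)/6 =0.53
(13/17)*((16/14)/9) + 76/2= 40802/1071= 38.10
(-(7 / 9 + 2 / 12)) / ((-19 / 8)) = 68 / 171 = 0.40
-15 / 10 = -3 / 2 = -1.50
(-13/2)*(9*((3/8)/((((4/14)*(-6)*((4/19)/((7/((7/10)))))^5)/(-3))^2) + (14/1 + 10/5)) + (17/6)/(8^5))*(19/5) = -58696756722377023194899461/3932160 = -14927357157993831175.46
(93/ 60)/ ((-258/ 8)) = -31/ 645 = -0.05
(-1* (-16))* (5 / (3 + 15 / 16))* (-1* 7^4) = -439040 / 9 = -48782.22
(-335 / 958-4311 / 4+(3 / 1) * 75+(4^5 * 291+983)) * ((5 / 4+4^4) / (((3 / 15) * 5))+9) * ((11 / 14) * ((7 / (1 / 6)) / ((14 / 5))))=100371700793925 / 107296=935465448.80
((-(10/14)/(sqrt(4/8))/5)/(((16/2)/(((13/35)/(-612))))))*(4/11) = 13*sqrt(2)/3298680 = 0.00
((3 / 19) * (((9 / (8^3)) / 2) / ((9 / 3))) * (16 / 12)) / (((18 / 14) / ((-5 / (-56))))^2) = 25 / 8404992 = 0.00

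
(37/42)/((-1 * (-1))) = 37/42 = 0.88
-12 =-12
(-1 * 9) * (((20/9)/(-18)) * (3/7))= 10/21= 0.48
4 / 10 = 2 / 5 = 0.40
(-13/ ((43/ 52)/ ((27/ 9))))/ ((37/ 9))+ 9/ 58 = -1044297/ 92278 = -11.32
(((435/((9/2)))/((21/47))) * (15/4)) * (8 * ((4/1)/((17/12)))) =2180800/119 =18326.05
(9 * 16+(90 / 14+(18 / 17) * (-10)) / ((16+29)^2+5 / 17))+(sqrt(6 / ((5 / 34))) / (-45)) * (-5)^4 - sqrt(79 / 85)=-50 * sqrt(255) / 9 - sqrt(6715) / 85+630999 / 4382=54.32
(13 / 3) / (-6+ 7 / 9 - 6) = -39 / 101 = -0.39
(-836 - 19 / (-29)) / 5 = -4845 / 29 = -167.07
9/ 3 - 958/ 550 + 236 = 65246/ 275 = 237.26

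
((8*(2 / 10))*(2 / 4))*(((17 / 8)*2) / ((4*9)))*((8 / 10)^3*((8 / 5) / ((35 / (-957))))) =-694144 / 328125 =-2.12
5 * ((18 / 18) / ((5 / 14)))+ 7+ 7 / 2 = 49 / 2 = 24.50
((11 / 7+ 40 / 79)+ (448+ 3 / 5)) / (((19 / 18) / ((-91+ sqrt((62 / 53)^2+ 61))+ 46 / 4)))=-1783203444 / 52535+ 22430232 * sqrt(175193) / 2784355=-30571.31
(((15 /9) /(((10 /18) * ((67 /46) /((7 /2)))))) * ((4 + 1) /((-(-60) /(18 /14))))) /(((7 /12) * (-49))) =-0.03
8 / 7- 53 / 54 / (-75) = 32771 / 28350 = 1.16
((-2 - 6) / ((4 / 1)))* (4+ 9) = -26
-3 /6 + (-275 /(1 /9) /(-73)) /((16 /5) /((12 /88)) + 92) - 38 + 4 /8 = -4767443 /126436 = -37.71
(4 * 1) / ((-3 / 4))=-16 / 3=-5.33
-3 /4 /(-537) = 1 /716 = 0.00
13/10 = 1.30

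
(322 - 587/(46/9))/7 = 9529/322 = 29.59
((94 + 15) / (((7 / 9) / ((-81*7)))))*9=-715149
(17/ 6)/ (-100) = -17/ 600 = -0.03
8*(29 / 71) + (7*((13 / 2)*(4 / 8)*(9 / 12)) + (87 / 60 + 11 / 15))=383629 / 17040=22.51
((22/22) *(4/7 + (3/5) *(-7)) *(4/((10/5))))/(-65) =254/2275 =0.11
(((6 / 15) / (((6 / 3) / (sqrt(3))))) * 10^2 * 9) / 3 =60 * sqrt(3) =103.92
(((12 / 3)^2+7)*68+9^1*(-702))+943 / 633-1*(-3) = -3006440 / 633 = -4749.51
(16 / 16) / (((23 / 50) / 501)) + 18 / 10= 125457 / 115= 1090.93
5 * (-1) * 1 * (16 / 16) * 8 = -40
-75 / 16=-4.69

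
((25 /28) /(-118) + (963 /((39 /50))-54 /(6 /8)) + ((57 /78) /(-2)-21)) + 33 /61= 230119597 /201544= 1141.78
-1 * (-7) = 7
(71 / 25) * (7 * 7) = 3479 / 25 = 139.16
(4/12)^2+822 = 7399/9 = 822.11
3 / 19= 0.16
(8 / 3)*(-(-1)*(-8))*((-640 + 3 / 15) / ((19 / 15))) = 204736 / 19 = 10775.58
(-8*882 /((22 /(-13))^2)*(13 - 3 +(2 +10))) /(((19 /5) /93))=-277247880 /209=-1326544.88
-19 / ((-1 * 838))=19 / 838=0.02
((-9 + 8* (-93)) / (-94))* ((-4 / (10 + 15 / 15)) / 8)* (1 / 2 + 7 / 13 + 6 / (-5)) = 15813 / 268840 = 0.06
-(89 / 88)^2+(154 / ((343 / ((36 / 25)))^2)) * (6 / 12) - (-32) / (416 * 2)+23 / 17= 6649917043669 / 17977439480000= 0.37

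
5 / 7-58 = -401 / 7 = -57.29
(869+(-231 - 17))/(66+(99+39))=207/68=3.04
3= 3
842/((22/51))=1951.91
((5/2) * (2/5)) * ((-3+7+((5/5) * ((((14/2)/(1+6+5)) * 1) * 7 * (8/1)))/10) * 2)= 218/15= 14.53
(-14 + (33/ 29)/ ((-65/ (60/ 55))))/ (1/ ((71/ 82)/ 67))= -938123/ 5178095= -0.18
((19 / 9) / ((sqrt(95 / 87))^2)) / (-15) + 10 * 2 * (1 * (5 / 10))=2221 / 225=9.87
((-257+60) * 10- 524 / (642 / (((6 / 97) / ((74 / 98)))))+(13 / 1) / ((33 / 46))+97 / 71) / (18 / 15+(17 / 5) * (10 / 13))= -114079215512665 / 223141940472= -511.24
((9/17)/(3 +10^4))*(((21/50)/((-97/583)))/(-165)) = 477/589105250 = 0.00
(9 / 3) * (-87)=-261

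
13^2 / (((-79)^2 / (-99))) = -16731 / 6241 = -2.68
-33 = -33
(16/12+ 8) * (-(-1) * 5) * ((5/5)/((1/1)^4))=140/3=46.67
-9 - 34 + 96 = 53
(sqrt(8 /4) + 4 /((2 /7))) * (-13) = -182 - 13 * sqrt(2) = -200.38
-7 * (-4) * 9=252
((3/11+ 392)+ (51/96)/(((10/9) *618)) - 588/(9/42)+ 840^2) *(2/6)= 234416.09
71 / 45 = 1.58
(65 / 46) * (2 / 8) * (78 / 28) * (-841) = -2131935 / 2576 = -827.61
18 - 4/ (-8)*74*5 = 203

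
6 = 6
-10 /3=-3.33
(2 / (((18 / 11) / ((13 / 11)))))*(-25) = -325 / 9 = -36.11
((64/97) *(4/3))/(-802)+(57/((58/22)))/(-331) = -74393929/1120116909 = -0.07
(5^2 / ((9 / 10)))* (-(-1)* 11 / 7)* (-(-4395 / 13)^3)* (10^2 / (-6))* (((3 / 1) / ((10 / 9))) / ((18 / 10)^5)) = -135103187011718750 / 33633873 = -4016878669.06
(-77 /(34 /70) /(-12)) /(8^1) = 2695 /1632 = 1.65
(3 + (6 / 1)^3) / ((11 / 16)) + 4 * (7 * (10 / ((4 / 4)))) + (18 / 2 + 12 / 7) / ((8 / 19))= 384379 / 616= 623.99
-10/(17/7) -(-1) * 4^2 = 202/17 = 11.88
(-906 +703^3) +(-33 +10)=347427998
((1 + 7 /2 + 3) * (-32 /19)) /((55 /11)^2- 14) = -240 /209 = -1.15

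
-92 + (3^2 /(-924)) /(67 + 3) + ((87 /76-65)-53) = -85555527 /409640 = -208.86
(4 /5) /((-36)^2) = 1 /1620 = 0.00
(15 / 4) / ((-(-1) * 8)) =15 / 32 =0.47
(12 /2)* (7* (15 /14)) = 45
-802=-802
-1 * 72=-72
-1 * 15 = -15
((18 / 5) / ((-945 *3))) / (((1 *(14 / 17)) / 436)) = -7412 / 11025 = -0.67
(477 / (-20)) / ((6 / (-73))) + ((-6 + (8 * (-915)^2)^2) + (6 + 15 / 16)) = 3588841987223289 / 80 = 44860524840291.11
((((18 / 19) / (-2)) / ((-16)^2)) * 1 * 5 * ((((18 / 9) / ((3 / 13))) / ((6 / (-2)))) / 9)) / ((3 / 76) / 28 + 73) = 455 / 11184984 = 0.00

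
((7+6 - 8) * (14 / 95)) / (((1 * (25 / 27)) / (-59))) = -22302 / 475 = -46.95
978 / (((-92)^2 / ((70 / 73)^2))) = 599025 / 5638082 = 0.11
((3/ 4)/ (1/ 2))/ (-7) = -3/ 14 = -0.21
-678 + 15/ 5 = -675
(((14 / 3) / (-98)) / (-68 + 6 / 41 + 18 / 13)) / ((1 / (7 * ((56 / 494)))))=287 / 504849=0.00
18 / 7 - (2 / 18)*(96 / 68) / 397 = 364390 / 141729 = 2.57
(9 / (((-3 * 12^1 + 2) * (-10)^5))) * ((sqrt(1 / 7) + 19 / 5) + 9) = 9 * sqrt(7) / 23800000 + 9 / 265625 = 0.00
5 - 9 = -4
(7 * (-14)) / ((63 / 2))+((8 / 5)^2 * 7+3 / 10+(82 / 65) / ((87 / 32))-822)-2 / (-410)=-5609190707 / 6955650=-806.42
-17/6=-2.83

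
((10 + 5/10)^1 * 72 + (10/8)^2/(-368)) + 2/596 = 663247091/877312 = 756.00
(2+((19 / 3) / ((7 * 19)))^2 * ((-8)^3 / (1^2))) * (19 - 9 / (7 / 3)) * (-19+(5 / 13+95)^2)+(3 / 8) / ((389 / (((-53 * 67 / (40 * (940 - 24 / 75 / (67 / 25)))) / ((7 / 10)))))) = 172793533058447737 / 1497985996416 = 115350.57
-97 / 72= -1.35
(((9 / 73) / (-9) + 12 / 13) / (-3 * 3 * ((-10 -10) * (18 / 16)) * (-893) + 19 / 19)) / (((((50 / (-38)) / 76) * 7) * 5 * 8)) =311543 / 300315913625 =0.00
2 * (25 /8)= 25 /4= 6.25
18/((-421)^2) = 18/177241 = 0.00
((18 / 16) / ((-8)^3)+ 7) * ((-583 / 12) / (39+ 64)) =-16710529 / 5062656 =-3.30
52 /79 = 0.66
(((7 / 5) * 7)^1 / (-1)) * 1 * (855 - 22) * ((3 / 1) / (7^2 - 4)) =-544.23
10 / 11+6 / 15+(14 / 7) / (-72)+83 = 166877 / 1980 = 84.28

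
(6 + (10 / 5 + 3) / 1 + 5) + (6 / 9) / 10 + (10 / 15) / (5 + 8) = 16.12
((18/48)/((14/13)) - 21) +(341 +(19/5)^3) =5253083/14000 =375.22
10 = 10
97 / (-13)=-7.46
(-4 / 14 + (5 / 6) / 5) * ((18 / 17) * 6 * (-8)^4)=-3097.82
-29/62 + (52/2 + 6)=1955/62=31.53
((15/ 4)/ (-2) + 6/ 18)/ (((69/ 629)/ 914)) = -10635761/ 828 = -12845.12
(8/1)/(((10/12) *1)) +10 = 98/5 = 19.60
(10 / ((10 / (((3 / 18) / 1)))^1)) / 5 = 1 / 30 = 0.03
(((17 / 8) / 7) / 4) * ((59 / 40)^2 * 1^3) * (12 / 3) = 59177 / 89600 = 0.66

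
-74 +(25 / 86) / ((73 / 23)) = -463997 / 6278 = -73.91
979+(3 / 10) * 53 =9949 / 10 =994.90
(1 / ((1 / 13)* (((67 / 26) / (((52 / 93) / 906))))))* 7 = 61516 / 2822643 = 0.02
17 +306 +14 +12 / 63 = 7081 / 21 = 337.19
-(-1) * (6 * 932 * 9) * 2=100656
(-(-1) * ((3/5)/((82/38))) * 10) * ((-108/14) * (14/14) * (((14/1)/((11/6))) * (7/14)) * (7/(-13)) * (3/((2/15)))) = 5817420/5863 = 992.23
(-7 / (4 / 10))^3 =-42875 / 8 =-5359.38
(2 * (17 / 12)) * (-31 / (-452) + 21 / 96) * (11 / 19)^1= 194293 / 412224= 0.47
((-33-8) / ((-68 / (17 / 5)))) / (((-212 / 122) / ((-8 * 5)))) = 2501 / 53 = 47.19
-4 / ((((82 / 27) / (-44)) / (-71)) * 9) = -18744 / 41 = -457.17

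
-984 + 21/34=-33435/34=-983.38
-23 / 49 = -0.47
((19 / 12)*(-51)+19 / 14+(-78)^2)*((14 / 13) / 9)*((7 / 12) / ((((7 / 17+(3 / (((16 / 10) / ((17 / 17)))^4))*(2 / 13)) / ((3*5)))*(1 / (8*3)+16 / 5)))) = 341458790400 / 84896527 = 4022.06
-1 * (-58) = 58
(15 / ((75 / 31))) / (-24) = -31 / 120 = -0.26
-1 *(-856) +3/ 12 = 3425/ 4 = 856.25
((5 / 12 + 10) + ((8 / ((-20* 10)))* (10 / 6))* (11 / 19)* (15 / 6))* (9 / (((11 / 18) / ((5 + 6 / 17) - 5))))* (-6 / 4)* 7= -4002453 / 7106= -563.25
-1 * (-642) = 642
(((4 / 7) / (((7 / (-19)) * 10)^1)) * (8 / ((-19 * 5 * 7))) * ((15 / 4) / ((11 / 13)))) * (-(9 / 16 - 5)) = 2769 / 75460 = 0.04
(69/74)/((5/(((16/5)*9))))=4968/925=5.37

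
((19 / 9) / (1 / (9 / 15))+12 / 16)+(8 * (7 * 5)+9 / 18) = 16951 / 60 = 282.52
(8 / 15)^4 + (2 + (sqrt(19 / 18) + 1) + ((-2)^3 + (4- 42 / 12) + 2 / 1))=-244933 / 101250 + sqrt(38) / 6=-1.39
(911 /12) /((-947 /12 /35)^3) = -5624514000 /849278123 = -6.62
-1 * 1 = -1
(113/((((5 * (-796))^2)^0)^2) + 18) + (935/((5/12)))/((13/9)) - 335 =17544/13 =1349.54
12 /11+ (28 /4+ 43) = 562 /11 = 51.09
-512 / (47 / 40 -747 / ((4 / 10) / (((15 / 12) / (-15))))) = -3.27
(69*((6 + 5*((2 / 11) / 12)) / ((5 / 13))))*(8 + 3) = 119899 / 10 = 11989.90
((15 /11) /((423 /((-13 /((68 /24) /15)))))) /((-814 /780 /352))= 24336000 /325193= 74.84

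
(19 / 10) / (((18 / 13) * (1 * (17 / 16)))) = 988 / 765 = 1.29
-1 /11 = -0.09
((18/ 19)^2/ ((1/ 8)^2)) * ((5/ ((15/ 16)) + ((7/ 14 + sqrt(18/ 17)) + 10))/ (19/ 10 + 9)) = 622080 * sqrt(34)/ 668933 + 172800/ 2071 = 88.86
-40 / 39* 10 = -400 / 39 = -10.26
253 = 253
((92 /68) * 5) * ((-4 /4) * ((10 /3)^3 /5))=-23000 /459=-50.11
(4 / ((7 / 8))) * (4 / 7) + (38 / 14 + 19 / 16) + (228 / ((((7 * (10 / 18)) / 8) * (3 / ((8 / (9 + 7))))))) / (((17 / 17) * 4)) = 102143 / 3920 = 26.06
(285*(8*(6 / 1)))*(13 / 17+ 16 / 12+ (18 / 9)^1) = 953040 / 17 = 56061.18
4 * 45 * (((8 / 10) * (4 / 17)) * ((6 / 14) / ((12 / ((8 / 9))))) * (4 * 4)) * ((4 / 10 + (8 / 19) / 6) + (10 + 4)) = 8445952 / 33915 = 249.03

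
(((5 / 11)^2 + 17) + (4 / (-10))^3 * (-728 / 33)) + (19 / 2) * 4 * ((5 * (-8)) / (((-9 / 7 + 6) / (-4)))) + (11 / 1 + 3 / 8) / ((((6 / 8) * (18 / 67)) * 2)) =4366483733 / 3267000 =1336.54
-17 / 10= -1.70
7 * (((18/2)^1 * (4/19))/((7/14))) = 504/19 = 26.53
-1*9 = -9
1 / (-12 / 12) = -1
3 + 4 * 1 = 7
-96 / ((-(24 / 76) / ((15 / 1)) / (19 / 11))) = 86640 / 11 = 7876.36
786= 786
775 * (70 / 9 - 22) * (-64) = 6348800 / 9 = 705422.22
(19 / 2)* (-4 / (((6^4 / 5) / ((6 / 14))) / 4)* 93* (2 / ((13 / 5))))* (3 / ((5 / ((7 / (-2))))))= 37.76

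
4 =4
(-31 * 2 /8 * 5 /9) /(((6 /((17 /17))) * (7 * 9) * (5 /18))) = -31 /756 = -0.04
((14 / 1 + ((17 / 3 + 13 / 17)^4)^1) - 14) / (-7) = -11574317056 / 47356407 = -244.41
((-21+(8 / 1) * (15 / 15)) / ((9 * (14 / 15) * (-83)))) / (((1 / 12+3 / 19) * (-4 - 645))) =-494 / 4147759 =-0.00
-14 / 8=-7 / 4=-1.75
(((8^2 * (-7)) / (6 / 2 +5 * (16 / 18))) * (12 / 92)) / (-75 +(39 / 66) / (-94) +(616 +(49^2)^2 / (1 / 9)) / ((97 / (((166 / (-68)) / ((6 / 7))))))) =4419531072 / 857757751640767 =0.00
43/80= 0.54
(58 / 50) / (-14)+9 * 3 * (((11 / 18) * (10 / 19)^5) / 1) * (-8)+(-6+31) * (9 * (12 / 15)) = 151302430129 / 866634650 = 174.59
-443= -443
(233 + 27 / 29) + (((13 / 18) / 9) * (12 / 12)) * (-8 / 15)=8241052 / 35235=233.89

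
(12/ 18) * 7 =14/ 3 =4.67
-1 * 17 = -17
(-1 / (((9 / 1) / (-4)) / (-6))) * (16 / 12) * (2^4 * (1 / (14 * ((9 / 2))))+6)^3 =-1957215488 / 2250423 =-869.71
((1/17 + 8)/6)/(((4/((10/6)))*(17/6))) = 685/3468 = 0.20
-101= -101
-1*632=-632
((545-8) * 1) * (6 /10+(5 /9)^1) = 9308 /15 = 620.53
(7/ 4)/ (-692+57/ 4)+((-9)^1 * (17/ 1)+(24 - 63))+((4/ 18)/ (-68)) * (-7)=-159259837/ 829566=-191.98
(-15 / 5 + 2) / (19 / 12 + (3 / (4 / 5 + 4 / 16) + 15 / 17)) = -1428 / 7601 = -0.19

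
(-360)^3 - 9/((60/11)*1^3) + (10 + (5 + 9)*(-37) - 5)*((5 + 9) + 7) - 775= -933350993/20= -46667549.65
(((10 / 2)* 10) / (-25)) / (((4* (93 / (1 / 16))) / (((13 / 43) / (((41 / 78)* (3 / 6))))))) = -169 / 437224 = -0.00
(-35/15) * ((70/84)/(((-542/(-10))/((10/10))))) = -175/4878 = -0.04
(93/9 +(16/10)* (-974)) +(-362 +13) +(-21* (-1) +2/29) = -816059/435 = -1876.00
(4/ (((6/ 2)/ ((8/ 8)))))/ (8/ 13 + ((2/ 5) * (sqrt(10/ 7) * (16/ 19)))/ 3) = 492765/ 216614-6422 * sqrt(70)/ 108307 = 1.78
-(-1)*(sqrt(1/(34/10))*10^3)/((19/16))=456.70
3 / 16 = 0.19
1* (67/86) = 67/86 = 0.78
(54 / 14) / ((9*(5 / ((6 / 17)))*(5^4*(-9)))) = -2 / 371875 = -0.00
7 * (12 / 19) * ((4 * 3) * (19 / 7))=144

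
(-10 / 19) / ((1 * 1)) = -0.53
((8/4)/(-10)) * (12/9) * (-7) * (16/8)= 56/15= 3.73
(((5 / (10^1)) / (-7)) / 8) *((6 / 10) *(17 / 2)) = -51 / 1120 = -0.05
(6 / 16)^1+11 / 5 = 2.58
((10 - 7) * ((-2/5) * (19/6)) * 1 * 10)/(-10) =3.80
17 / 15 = 1.13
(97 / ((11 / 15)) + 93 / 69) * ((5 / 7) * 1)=169030 / 1771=95.44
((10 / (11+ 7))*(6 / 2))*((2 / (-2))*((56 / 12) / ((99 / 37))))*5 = -12950 / 891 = -14.53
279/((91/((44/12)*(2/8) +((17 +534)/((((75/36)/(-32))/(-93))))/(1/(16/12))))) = 29279865831/9100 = 3217567.67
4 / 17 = 0.24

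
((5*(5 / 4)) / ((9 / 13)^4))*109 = 77828725 / 26244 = 2965.58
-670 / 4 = -335 / 2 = -167.50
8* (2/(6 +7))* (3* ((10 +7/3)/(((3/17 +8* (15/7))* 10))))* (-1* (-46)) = 1620304/133965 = 12.09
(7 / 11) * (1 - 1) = 0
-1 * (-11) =11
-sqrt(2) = -1.41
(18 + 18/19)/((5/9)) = 648/19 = 34.11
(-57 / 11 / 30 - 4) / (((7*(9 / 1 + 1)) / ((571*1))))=-262089 / 7700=-34.04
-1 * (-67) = 67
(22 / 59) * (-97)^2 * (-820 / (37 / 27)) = -4582935720 / 2183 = -2099375.04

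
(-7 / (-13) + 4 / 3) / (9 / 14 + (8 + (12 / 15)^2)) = 25550 / 126711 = 0.20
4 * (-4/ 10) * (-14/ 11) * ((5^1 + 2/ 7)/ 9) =592/ 495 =1.20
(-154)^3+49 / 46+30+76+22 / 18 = -1511992465 / 414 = -3652155.71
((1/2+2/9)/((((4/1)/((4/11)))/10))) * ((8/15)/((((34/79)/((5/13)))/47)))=74260/5049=14.71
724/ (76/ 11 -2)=147.48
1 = 1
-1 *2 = -2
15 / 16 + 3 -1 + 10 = 12.94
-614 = -614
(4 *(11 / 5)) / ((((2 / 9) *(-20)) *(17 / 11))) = -1089 / 850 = -1.28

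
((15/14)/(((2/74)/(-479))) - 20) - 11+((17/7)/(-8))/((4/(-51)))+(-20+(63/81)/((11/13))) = -422123239/22176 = -19035.14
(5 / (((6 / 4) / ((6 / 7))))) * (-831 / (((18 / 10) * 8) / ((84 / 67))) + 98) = 4910 / 67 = 73.28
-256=-256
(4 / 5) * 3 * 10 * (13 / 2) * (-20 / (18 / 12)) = -2080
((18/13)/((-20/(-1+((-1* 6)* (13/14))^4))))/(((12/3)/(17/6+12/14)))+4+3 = -11903483/218491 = -54.48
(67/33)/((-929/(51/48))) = -1139/490512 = -0.00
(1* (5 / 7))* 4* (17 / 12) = 85 / 21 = 4.05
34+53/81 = 2807/81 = 34.65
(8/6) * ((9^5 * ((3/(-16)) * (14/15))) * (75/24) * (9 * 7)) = -43401015/16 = -2712563.44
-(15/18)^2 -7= -277/36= -7.69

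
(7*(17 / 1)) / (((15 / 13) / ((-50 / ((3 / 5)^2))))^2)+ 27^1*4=1257016232 / 729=1724302.10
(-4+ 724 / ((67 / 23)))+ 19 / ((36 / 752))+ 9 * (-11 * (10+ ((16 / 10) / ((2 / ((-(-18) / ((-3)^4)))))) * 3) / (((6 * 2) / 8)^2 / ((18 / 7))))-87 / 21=-11702471 / 21105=-554.49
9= 9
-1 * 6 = -6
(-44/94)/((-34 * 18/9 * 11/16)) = 8/799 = 0.01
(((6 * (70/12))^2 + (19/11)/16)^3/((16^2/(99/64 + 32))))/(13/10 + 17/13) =92401461.07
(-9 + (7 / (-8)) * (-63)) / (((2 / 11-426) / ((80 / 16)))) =-20295 / 37472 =-0.54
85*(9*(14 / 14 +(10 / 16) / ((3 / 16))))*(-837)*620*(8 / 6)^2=-3058286400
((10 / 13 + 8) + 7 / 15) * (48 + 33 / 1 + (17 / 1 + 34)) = 79244 / 65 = 1219.14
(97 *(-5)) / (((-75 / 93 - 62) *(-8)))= -15035 / 15576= -0.97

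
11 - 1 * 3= 8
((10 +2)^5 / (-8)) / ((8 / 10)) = -38880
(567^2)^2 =103355177121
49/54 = 0.91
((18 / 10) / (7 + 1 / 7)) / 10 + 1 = 2563 / 2500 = 1.03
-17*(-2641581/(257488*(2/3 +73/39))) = 194596467/2832368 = 68.70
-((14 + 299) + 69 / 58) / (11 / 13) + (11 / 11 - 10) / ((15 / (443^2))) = -376805081 / 3190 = -118120.72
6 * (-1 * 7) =-42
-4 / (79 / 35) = -1.77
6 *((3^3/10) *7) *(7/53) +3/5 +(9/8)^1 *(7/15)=34137/2120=16.10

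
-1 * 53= -53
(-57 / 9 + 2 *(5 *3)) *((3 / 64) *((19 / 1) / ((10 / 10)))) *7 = 9443 / 64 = 147.55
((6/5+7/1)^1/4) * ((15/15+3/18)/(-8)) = -287/960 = -0.30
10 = 10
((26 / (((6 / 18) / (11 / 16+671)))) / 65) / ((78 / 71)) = 763037 / 1040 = 733.69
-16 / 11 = -1.45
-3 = -3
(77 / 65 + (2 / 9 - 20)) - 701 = -420962 / 585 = -719.59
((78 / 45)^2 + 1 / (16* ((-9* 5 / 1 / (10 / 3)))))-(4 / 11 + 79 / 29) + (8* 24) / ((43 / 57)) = 18845619083 / 74071800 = 254.42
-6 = -6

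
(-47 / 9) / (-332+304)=47 / 252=0.19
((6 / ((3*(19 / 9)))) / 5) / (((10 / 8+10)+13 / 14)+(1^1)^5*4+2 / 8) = 126 / 10925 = 0.01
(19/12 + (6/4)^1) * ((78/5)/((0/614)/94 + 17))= 481/170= 2.83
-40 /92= -10 /23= -0.43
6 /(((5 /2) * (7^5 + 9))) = 3 /21020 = 0.00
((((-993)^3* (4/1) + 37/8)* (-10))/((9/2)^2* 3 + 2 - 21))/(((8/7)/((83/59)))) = 1542736832665/1336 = 1154743138.22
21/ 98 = 3/ 14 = 0.21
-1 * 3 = -3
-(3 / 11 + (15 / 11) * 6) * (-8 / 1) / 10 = 372 / 55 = 6.76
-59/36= -1.64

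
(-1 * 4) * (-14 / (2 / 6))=168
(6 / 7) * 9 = 54 / 7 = 7.71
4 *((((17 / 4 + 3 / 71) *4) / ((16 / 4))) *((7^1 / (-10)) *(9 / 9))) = -8533 / 710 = -12.02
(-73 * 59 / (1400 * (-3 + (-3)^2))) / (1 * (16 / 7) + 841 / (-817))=-3518819 / 8622000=-0.41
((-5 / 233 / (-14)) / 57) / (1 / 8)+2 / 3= 20666 / 30989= 0.67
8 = 8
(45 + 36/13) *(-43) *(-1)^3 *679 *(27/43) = 11384793/13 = 875753.31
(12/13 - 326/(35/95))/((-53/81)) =6515478/4823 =1350.92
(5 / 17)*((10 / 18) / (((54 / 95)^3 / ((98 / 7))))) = 150040625 / 12045996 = 12.46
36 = 36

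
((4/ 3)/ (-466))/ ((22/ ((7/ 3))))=-7/ 23067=-0.00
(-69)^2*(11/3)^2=64009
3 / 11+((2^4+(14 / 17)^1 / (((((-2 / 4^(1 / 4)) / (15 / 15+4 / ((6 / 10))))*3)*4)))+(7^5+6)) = 185122 / 11- 161*sqrt(2) / 612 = 16828.90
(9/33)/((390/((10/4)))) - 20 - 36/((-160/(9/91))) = -799839/40040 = -19.98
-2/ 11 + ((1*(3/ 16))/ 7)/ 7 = -1535/ 8624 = -0.18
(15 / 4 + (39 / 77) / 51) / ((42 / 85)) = 98435 / 12936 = 7.61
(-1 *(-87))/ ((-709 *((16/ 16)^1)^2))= -87/ 709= -0.12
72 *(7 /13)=504 /13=38.77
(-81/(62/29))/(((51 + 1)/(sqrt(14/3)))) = -783 * sqrt(42)/3224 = -1.57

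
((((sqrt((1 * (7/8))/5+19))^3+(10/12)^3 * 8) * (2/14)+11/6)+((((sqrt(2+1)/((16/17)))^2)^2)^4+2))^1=767 * sqrt(7670)/5600+60356959609481927519723741/3486434629931105255424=17323.94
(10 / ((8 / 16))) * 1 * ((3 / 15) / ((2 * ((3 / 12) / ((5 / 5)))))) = 8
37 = 37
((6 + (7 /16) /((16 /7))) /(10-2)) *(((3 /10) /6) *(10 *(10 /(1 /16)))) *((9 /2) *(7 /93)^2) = 1.58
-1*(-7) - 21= -14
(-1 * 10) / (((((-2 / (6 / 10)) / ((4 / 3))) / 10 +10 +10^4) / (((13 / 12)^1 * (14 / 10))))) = -182 / 120117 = -0.00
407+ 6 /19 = 7739 /19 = 407.32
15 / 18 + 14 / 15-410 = -12247 / 30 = -408.23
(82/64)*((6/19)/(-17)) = -123/5168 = -0.02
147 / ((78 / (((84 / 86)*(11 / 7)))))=1617 / 559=2.89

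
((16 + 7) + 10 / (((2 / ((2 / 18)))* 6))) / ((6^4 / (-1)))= -1247 / 69984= -0.02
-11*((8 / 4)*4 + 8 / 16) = -187 / 2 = -93.50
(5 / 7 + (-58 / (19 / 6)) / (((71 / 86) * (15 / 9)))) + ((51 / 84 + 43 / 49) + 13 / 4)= -2598501 / 330505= -7.86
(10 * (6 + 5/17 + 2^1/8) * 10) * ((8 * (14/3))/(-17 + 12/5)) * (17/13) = -6230000/2847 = -2188.27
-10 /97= -0.10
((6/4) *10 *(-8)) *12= -1440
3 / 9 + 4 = 13 / 3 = 4.33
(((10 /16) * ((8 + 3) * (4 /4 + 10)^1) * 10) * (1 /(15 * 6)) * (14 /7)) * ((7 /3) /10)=847 /216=3.92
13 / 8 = 1.62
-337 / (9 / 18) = -674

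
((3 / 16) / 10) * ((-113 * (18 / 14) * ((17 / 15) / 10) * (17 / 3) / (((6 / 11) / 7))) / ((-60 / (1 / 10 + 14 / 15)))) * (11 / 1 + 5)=11136037 / 1800000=6.19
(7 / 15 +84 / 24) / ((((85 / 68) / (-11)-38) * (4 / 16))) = -10472 / 25155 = -0.42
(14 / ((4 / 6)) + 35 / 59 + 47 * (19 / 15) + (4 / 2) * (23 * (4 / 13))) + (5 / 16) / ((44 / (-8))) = 96408163 / 1012440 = 95.22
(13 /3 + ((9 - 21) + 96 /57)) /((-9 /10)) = 3410 /513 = 6.65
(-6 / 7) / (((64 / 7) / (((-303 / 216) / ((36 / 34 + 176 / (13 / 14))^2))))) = 0.00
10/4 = 2.50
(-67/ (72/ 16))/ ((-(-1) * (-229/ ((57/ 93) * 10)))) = 25460/ 63891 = 0.40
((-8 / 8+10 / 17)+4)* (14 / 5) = 10.05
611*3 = 1833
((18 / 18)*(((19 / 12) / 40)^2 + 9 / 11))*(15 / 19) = 2077571 / 3210240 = 0.65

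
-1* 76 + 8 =-68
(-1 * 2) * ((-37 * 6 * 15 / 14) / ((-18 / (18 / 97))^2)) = 3330 / 65863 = 0.05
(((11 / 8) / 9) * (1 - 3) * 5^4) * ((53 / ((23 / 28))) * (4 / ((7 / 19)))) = -27692500 / 207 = -133780.19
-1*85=-85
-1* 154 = -154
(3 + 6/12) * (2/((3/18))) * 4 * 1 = 168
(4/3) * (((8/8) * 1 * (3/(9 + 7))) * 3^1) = 3/4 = 0.75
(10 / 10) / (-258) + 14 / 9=1201 / 774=1.55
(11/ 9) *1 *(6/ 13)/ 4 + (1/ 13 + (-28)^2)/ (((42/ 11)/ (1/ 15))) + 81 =388334/ 4095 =94.83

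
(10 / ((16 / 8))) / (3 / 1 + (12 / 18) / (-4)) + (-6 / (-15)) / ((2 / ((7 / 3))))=569 / 255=2.23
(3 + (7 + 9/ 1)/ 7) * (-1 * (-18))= 666/ 7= 95.14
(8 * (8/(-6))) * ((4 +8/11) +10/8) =-63.76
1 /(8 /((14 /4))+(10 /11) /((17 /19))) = 1309 /4322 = 0.30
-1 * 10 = -10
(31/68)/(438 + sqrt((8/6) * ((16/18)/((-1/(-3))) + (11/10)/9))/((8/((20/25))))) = 22912875/22014094733- 465 * sqrt(7530)/88056378932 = 0.00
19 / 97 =0.20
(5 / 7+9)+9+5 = 166 / 7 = 23.71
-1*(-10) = 10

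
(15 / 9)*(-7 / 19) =-35 / 57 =-0.61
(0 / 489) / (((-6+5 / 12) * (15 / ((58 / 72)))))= 0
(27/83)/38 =27/3154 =0.01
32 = 32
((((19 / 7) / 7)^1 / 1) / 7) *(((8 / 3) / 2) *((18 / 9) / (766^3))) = 19 / 57811161723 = 0.00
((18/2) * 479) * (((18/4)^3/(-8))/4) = -3142719/256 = -12276.25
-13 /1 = -13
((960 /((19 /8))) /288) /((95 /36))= 192 /361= 0.53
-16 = -16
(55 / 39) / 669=55 / 26091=0.00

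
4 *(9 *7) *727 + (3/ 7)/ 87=37190413/ 203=183204.00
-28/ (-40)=7/ 10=0.70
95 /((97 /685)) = 65075 /97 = 670.88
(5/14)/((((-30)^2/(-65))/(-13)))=169/504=0.34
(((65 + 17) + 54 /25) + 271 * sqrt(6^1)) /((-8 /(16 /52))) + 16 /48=-271 * sqrt(6) /26 - 2831 /975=-28.43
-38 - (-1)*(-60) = -98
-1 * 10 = -10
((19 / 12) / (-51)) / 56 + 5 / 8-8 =-252775 / 34272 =-7.38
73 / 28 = 2.61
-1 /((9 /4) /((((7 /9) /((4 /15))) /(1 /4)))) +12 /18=-122 /27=-4.52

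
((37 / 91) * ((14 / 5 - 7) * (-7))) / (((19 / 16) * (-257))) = -12432 / 317395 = -0.04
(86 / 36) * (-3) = -43 / 6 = -7.17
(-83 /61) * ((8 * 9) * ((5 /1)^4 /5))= -747000 /61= -12245.90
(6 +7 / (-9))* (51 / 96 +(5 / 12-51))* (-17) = 3839195 / 864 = 4443.51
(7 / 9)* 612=476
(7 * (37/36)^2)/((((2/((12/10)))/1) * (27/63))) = 67081/6480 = 10.35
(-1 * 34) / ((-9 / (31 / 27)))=1054 / 243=4.34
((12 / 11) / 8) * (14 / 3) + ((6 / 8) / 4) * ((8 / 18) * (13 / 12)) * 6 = 311 / 264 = 1.18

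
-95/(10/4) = -38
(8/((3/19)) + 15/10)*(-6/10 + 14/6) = 90.42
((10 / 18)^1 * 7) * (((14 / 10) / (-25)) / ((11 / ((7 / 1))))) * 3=-343 / 825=-0.42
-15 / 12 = -1.25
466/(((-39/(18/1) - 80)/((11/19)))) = -30756/9367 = -3.28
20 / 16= 5 / 4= 1.25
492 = 492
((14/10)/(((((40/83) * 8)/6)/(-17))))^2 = 877996161/640000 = 1371.87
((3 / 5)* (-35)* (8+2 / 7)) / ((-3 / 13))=754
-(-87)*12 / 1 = 1044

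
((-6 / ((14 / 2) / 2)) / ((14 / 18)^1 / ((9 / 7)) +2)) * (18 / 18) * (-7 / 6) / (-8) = -81 / 844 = -0.10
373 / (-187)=-373 / 187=-1.99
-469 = -469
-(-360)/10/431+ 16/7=7148/3017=2.37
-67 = -67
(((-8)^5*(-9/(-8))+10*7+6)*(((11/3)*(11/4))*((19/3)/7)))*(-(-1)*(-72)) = 169151224/7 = 24164460.57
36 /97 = 0.37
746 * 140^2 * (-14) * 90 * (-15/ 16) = 17271765000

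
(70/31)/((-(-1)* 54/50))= 1750/837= 2.09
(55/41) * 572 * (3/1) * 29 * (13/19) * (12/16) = 26685945/779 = 34256.67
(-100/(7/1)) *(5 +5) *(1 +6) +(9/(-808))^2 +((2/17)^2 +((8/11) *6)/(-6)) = -2076935094053/2075454656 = -1000.71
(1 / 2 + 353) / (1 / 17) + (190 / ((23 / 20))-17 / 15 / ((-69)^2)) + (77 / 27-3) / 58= 6174.71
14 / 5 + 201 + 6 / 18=3062 / 15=204.13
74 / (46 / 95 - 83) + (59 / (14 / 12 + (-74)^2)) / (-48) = -31333519 / 34930584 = -0.90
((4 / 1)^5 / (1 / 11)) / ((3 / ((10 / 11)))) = 10240 / 3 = 3413.33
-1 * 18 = -18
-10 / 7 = -1.43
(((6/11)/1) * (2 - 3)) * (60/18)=-20/11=-1.82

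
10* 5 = 50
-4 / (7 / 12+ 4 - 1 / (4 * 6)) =-96 / 109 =-0.88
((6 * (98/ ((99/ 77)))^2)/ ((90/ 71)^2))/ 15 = 1186137218/ 820125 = 1446.29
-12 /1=-12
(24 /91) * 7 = 1.85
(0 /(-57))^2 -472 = -472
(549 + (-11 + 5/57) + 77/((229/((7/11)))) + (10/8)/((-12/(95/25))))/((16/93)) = 3482557453/1113856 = 3126.58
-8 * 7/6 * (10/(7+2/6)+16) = -5348/33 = -162.06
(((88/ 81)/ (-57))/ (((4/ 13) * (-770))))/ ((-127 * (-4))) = 13/ 82090260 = 0.00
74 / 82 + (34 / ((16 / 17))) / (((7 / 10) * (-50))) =-1489 / 11480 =-0.13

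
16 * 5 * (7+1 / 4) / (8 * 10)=29 / 4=7.25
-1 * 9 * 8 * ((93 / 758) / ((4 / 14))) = -11718 / 379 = -30.92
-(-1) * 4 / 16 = 1 / 4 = 0.25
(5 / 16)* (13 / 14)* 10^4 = 40625 / 14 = 2901.79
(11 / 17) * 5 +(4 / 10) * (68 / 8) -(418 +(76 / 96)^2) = -20171101 / 48960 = -411.99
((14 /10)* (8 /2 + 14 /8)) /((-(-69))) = 7 /60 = 0.12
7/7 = 1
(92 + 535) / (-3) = -209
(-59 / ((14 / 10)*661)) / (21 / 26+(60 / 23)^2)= -4057430 / 484488543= -0.01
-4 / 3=-1.33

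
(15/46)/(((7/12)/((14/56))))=45/322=0.14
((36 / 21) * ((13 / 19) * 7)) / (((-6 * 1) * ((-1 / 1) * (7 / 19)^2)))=494 / 49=10.08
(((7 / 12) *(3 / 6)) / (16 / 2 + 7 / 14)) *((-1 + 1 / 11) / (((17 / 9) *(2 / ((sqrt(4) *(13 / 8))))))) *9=-0.24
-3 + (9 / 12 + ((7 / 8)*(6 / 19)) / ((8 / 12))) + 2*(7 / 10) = -331 / 760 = -0.44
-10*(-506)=5060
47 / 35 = 1.34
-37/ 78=-0.47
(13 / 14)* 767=9971 / 14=712.21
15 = 15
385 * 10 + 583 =4433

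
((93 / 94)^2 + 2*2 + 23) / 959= 247221 / 8473724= 0.03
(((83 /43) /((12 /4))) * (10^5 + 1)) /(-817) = -78.75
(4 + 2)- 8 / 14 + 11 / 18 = 761 / 126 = 6.04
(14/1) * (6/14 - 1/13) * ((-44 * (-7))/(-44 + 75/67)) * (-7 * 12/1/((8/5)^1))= 69336960/37349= 1856.46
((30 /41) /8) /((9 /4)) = 5 /123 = 0.04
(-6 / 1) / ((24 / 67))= -67 / 4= -16.75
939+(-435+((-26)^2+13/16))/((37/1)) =559757/592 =945.54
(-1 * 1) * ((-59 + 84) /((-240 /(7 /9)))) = 35 /432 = 0.08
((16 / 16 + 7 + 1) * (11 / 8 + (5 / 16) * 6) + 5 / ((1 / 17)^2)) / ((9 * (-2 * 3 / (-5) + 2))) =29485 / 576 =51.19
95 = 95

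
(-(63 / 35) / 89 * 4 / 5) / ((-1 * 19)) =36 / 42275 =0.00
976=976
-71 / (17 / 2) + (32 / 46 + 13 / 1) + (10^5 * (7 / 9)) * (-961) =-263025681199 / 3519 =-74744439.10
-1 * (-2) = 2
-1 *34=-34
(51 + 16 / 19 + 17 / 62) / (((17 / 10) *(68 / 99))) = 30389535 / 680884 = 44.63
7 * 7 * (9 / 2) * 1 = 441 / 2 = 220.50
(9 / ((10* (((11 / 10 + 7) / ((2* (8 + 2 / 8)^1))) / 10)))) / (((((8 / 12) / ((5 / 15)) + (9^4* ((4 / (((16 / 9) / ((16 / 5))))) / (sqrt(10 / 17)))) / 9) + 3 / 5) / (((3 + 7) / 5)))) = 0.01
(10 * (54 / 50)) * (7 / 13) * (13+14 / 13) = 69174 / 845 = 81.86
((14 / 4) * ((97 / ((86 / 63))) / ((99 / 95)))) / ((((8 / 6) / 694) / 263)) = 123622606905 / 3784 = 32669822.12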